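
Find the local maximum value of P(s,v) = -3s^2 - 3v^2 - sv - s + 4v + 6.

53/7

∂P/∂s = -6s - v - 1 = 0 and ∂P/∂v = -s - 6v + 4 = 0, so (s, v) = (-2/7, 5/7).
The Hessian has P_{ss} = -6, P_{vv} = -6, P_{sv} = -1, giving D = 35 > 0 with P_{ss} < 0, so the point is a local maximum.
P(-2/7, 5/7) = 53/7.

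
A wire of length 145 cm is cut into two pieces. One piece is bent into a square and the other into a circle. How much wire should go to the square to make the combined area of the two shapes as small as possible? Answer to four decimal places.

Let x be the length used for the square. Square side x/4; circle radius (145−x)/(2π).
A(x) = (x/4)² + π·((145−x)/(2π))² = x²/16 + (145−x)²/(4π) for 0 ≤ x ≤ 145. A'(x) = x/8 − (145−x)/(2π) = 0 gives x = 4·145/(π+4) ≈ 81.2144.
A'' = 1/8 + 1/(2π) > 0, so this gives the minimum combined area; x ≈ 81.2144 cm to the square.

81.2144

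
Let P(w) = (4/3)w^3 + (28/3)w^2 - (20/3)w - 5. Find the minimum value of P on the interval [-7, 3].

Differentiating, P'(w) = 4w^2 + (56/3)w - 20/3; which vanishes at w = -5 and w = 1/3.
Candidates: P(-7) = 125/3,  P(-5) = 95,  P(1/3) = -497/81,  P(3) = 95.
Hence the absolute minimum is -497/81 at w = 1/3.

-497/81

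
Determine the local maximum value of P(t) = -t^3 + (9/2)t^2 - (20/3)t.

-175/54

Critical points: P'(t) = -3t^2 + 9t - 20/3 vanishes at t = 4/3, 5/3.
Since P''(t) = -6t + 9, we get P''(4/3) = 1 > 0 ⇒ local minimum; P''(5/3) = -1 < 0 ⇒ local maximum.
The local maximum is P(5/3) = -175/54.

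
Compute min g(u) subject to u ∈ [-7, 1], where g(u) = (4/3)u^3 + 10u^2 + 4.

Differentiating, g'(u) = 4u^2 + 20u; which vanishes at u = -5 and u = 0.
Compare values at every candidate in [-7, 1]: g(-7) = 110/3,  g(-5) = 262/3,  g(0) = 4,  g(1) = 46/3.
So the minimum is g(0) = 4.

4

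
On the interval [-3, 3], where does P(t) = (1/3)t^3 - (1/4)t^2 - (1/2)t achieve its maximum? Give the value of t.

P'(t) = t^2 - (1/2)t - 1/2, which vanishes at t = -1/2 and t = 1.
Evaluating at the critical points and endpoints: P(-3) = -39/4,  P(-1/2) = 7/48,  P(1) = -5/12,  P(3) = 21/4.
The maximum over the interval is 21/4, attained at t = 3.

3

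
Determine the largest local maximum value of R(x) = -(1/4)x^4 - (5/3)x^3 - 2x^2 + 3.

41/3

R'(x) = -x^3 - 5x^2 - 4x. Setting R'(x) = 0 gives x ∈ {-4, -1, 0}.
Since R''(x) = -3x^2 - 10x - 4, we get R''(-4) = -12 < 0 ⇒ local maximum; R''(-1) = 3 > 0 ⇒ local minimum; R''(0) = -4 < 0 ⇒ local maximum.
The largest local maximum is R(-4) = 41/3.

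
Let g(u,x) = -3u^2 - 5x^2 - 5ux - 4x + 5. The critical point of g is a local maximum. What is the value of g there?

223/35

∂g/∂u = -6u - 5x = 0 and ∂g/∂x = -5u - 10x - 4 = 0, so (u, x) = (4/7, -24/35).
The Hessian has g_{uu} = -6, g_{xx} = -10, g_{ux} = -5, giving D = 35 > 0 with g_{uu} < 0, so the point is a local maximum.
g(4/7, -24/35) = 223/35.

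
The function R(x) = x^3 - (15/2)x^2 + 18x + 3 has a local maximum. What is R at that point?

17

R'(x) = 3x^2 - 15x + 18. Setting R'(x) = 0 gives x ∈ {2, 3}.
R''(x) = 6x - 15. R''(2) = -3 < 0 ⇒ local maximum; R''(3) = 3 > 0 ⇒ local minimum.
Thus R has its local maximum at x = 2, with value 17.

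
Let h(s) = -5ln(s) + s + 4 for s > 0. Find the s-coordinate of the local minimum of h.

h'(s) = -5/s + 1 = 0 gives s = 5.
h''(s) = 5/s², which is positive for s > 0, so this is a local minimum.
h(5) = -5·ln(5) + 5 + 4 ≈ 0.9528.

5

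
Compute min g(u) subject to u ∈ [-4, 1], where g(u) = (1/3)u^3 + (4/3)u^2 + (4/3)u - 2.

The derivative is u^2 + (8/3)u + 4/3, which vanishes at u = -2 and u = -2/3.
Evaluating at the critical points and endpoints: g(-4) = -22/3, g(-2) = -2, g(-2/3) = -194/81, g(1) = 1.
Hence the absolute minimum is -22/3 at u = -4.

-22/3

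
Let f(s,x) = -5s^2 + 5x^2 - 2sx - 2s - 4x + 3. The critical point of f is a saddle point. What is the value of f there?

67/26

∂f/∂s = -10s - 2x - 2 = 0 and ∂f/∂x = -2s + 10x - 4 = 0, so (s, x) = (-7/26, 9/26).
The Hessian has f_{ss} = -10, f_{xx} = 10, f_{sx} = -2, giving D = -104 < 0, so the point is a saddle point.
f(-7/26, 9/26) = 67/26.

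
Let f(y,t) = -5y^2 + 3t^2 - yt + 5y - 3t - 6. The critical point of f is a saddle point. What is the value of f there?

-351/61

∂f/∂y = -10y - t + 5 = 0 and ∂f/∂t = -y + 6t - 3 = 0, so (y, t) = (27/61, 35/61).
The Hessian has f_{yy} = -10, f_{tt} = 6, f_{yt} = -1, giving D = -61 < 0, so the point is a saddle point.
f(27/61, 35/61) = -351/61.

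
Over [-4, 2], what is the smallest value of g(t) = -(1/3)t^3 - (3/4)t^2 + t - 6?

The derivative is -t^2 - (3/2)t + 1, which vanishes at t = -2 and t = 1/2.
Candidates: g(-4) = -2/3; g(-2) = -25/3; g(1/2) = -275/48; g(2) = -29/3.
The minimum over the interval is -29/3, attained at t = 2.

-29/3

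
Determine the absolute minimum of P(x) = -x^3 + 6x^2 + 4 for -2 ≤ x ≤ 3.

4

P'(x) = -3x^2 + 12x, whose only zero in [-2, 3] is x = 0.
Candidates: P(-2) = 36,  P(0) = 4,  P(3) = 31.
So the minimum is P(0) = 4.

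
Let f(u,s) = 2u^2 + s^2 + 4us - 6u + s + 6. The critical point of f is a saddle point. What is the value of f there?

∂f/∂u = 4u + 4s - 6 = 0 and ∂f/∂s = 4u + 2s + 1 = 0, so (u, s) = (-2, 7/2).
The Hessian has f_{uu} = 4, f_{ss} = 2, f_{us} = 4, giving D = -8 < 0, so the point is a saddle point.
f(-2, 7/2) = 55/4.

55/4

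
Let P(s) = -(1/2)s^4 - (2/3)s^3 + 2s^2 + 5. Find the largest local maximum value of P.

31/3

Critical points: P'(s) = -2s^3 - 2s^2 + 4s vanishes at s = -2, 0, 1.
Since P''(s) = -6s^2 - 4s + 4, we get P''(-2) = -12 < 0 ⇒ local maximum; P''(0) = 4 > 0 ⇒ local minimum; P''(1) = -6 < 0 ⇒ local maximum.
The largest local maximum is P(-2) = 31/3.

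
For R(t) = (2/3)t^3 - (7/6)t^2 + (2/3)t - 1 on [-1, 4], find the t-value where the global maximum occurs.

R'(t) = 2t^2 - (7/3)t + 2/3, which vanishes at t = 1/2 and t = 2/3.
Evaluating at the critical points and endpoints: R(-1) = -7/2,  R(1/2) = -7/8,  R(2/3) = -71/81,  R(4) = 77/3.
The maximum over the interval is 77/3, attained at t = 4.

4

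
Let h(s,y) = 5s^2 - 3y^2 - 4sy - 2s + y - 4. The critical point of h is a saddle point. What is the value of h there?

-319/76

∂h/∂s = 10s - 4y - 2 = 0 and ∂h/∂y = -4s - 6y + 1 = 0, so (s, y) = (4/19, 1/38).
The Hessian has h_{ss} = 10, h_{yy} = -6, h_{sy} = -4, giving D = -76 < 0, so the point is a saddle point.
h(4/19, 1/38) = -319/76.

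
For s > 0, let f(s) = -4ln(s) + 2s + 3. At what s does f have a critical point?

f'(s) = -4/s + 2 = 0 gives s = 2.
f''(s) = 4/s², which is positive for s > 0, so this is a local minimum.
f(2) = -4·ln(2) + 4 + 3 ≈ 4.2274.

2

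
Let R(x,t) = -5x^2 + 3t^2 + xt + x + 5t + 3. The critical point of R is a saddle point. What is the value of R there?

56/61

∂R/∂x = -10x + t + 1 = 0 and ∂R/∂t = x + 6t + 5 = 0, so (x, t) = (1/61, -51/61).
The Hessian has R_{xx} = -10, R_{tt} = 6, R_{xt} = 1, giving D = -61 < 0, so the point is a saddle point.
R(1/61, -51/61) = 56/61.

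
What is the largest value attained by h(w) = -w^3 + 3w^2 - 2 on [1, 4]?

2

The derivative is -3w^2 + 6w, whose only zero in [1, 4] is w = 2.
Candidates: h(1) = 0, h(2) = 2, h(4) = -18.
So the maximum is h(2) = 2.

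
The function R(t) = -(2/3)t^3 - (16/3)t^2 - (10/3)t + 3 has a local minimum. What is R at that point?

-91/3

R'(t) = -2t^2 - (32/3)t - 10/3 = 0 at t = -5, -1/3.
R''(t) = -4t - 32/3. R''(-5) = 28/3 > 0 ⇒ local minimum; R''(-1/3) = -28/3 < 0 ⇒ local maximum.
The local minimum is R(-5) = -91/3.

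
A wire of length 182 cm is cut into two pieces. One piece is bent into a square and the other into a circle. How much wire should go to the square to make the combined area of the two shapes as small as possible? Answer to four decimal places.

Let x be the length used for the square. Square side x/4; circle radius (182−x)/(2π).
A(x) = (x/4)² + π·((182−x)/(2π))² = x²/16 + (182−x)²/(4π) for 0 ≤ x ≤ 182. A'(x) = x/8 − (182−x)/(2π) = 0 gives x = 4·182/(π+4) ≈ 101.9380.
A'' = 1/8 + 1/(2π) > 0, so this gives the minimum combined area; x ≈ 101.9380 cm to the square.

101.9380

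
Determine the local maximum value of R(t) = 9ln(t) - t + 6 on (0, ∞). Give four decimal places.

R'(t) = 9/t − 1 = 0 gives t = 9.
R''(t) = -9/t², which is negative for t > 0, so this is a local maximum.
R(9) = 9·ln(9) - 9 + 6 ≈ 16.7750.

16.7750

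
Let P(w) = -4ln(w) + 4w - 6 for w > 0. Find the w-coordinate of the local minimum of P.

1

P'(w) = -4/w + 4 = 0 gives w = 1.
P''(w) = 4/w², which is positive for w > 0, so this is a local minimum.
P(1) = -4·ln(1) + 4 - 6 ≈ -2.0000.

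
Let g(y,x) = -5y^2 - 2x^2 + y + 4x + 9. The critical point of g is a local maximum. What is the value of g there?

221/20

∂g/∂y = -10y + 1 = 0 and ∂g/∂x = -4x + 4 = 0, so (y, x) = (1/10, 1).
The Hessian has g_{yy} = -10, g_{xx} = -4, g_{yx} = 0, giving D = 40 > 0 with g_{yy} < 0, so the point is a local maximum.
g(1/10, 1) = 221/20.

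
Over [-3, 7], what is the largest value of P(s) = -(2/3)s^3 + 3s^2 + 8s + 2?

Differentiating, P'(s) = -2s^2 + 6s + 8; which vanishes at s = -1 and s = 4.
Compare values at every candidate in [-3, 7]: P(-3) = 23, P(-1) = -7/3, P(4) = 118/3, P(7) = -71/3.
The maximum over the interval is 118/3, attained at s = 4.

118/3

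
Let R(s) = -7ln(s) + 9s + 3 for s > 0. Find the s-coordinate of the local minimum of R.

R'(s) = -7/s + 9 = 0 gives s = 7/9.
R''(s) = 7/s², which is positive for s > 0, so this is a local minimum.
R(7/9) = -7·ln(7/9) + 7 + 3 ≈ 11.7592.

7/9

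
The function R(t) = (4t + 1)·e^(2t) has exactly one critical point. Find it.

By the product rule, R'(t) = (8t + 6)·e^(2t). Since e^(2t) > 0, the only critical point is t = -3/4.
R''(-3/4) has the same sign as 8 > 0, so this is a local minimum.
R(-3/4) = (-2)·e^(-3/2) ≈ -0.4463.

-3/4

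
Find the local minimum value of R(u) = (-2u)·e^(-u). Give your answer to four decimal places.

-0.7358

Differentiating with the product rule gives R'(u) = (2u - 2)·e^(-u). Since e^(-u) > 0, the only critical point is u = 1.
R''(1) has the same sign as 2 > 0, so this is a local minimum.
R(1) = (-2)·e^(-1) ≈ -0.7358.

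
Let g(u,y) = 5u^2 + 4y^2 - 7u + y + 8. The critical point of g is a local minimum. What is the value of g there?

439/80

∂g/∂u = 10u - 7 = 0 and ∂g/∂y = 8y + 1 = 0, so (u, y) = (7/10, -1/8).
The Hessian has g_{uu} = 10, g_{yy} = 8, g_{uy} = 0, giving D = 80 > 0 with g_{uu} > 0, so the point is a local minimum.
g(7/10, -1/8) = 439/80.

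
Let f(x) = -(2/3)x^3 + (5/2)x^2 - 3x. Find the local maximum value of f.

f'(x) = -2x^2 + 5x - 3. Setting f'(x) = 0 gives x ∈ {1, 3/2}.
Since f''(x) = -4x + 5, we get f''(1) = 1 > 0 ⇒ local minimum; f''(3/2) = -1 < 0 ⇒ local maximum.
Thus f has its local maximum at x = 3/2, with value -9/8.

-9/8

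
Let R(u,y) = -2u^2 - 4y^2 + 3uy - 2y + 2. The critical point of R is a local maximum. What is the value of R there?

54/23

∂R/∂u = -4u + 3y = 0 and ∂R/∂y = 3u - 8y - 2 = 0, so (u, y) = (-6/23, -8/23).
The Hessian has R_{uu} = -4, R_{yy} = -8, R_{uy} = 3, giving D = 23 > 0 with R_{uu} < 0, so the point is a local maximum.
R(-6/23, -8/23) = 54/23.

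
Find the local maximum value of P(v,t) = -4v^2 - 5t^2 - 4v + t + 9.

201/20

∂P/∂v = -8v - 4 = 0 and ∂P/∂t = -10t + 1 = 0, so (v, t) = (-1/2, 1/10).
The Hessian has P_{vv} = -8, P_{tt} = -10, P_{vt} = 0, giving D = 80 > 0 with P_{vv} < 0, so the point is a local maximum.
P(-1/2, 1/10) = 201/20.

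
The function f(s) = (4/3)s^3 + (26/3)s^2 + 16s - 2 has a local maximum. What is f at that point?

f'(s) = 4s^2 + (52/3)s + 16. Setting f'(s) = 0 gives s ∈ {-3, -4/3}.
Since f''(s) = 8s + 52/3, we get f''(-3) = -20/3 < 0 ⇒ local maximum; f''(-4/3) = 20/3 > 0 ⇒ local minimum.
The local maximum is f(-3) = -8.

-8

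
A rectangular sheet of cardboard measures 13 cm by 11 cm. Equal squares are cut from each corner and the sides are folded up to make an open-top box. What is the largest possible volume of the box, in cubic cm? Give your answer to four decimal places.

With cut size x, the volume is V(x) = x(13 − 2x)(11 − 2x) for 0 < x < 5.5.
V'(x) = 12x^2 − 96x + 143. Setting V'(x) = 0 gives x ≈ 1.9793 (the root in (0, 5.5)).
V''(x) = 24x − 96 is negative there, so this is the maximum; V ≈ 126.0104.

126.0104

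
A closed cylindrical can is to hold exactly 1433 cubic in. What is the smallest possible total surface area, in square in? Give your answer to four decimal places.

703.6316

With radius r and height h, πr²h = 1433 so h = 1433/(πr²), and S(r) = 2πr² + 2πrh = 2πr² + 2·1433/r.
S'(r) = 4πr − 2·1433/r² = 0 ⇒ r³ = 1433/(2π), so r ≈ 6.1097 and h = 2r ≈ 12.2195.
S''(r) = 4π + 4·1433/r³ > 0, so this is the minimum; S ≈ 703.6316.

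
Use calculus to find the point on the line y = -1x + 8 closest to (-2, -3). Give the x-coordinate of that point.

9/2

Minimize D(x)^2 = (x + 2)^2 + (-x + 11)^2.
d/dx[D^2] = 2(x + 2) + 2·(-1)·(-x + 11) = 0 ⇒ x = 9/2.
Then y = 7/2 and the distance is √(169/2) ≈ 9.1924.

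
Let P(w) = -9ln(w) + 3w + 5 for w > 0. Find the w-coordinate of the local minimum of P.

P'(w) = -9/w + 3 = 0 gives w = 3.
P''(w) = 9/w², which is positive for w > 0, so this is a local minimum.
P(3) = -9·ln(3) + 9 + 5 ≈ 4.1125.

3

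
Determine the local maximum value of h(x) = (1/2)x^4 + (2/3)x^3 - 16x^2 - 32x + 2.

107/6

Critical points: h'(x) = 2x^3 + 2x^2 - 32x - 32 vanishes at x = -4, -1, 4.
Second-derivative test with h''(x) = 6x^2 + 4x - 32: h''(-4) = 48 > 0 ⇒ local minimum; h''(-1) = -30 < 0 ⇒ local maximum; h''(4) = 80 > 0 ⇒ local minimum.
The local maximum is h(-1) = 107/6.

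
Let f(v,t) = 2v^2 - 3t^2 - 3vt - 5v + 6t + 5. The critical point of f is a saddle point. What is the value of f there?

∂f/∂v = 4v - 3t - 5 = 0 and ∂f/∂t = -3v - 6t + 6 = 0, so (v, t) = (16/11, 3/11).
The Hessian has f_{vv} = 4, f_{tt} = -6, f_{vt} = -3, giving D = -33 < 0, so the point is a saddle point.
f(16/11, 3/11) = 24/11.

24/11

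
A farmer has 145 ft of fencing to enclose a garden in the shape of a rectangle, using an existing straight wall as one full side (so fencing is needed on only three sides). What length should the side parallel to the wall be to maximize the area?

Let the sides perpendicular to the wall have length x and the parallel side y, so 2x + y = 145 and the area is A = xy = x(145 − 2x).
A'(x) = 145 − 4x = 0 gives x = 145/4, and A''(x) = −4 < 0 confirms a maximum.
Then y = 145 − 2·145/4 = 145/2 and A = 21025/8.

145/2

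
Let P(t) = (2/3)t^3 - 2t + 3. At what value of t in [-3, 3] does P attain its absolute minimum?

Differentiating, P'(t) = 2t^2 - 2; which vanishes at t = -1 and t = 1.
Compare values at every candidate in [-3, 3]: P(-3) = -9; P(-1) = 13/3; P(1) = 5/3; P(3) = 15.
The minimum over the interval is -9, attained at t = -3.

-3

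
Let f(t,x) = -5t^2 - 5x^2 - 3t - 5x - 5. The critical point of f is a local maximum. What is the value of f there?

∂f/∂t = -10t - 3 = 0 and ∂f/∂x = -10x - 5 = 0, so (t, x) = (-3/10, -1/2).
The Hessian has f_{tt} = -10, f_{xx} = -10, f_{tx} = 0, giving D = 100 > 0 with f_{tt} < 0, so the point is a local maximum.
f(-3/10, -1/2) = -33/10.

-33/10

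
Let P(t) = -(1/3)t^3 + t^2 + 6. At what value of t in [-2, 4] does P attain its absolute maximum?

Differentiating, P'(t) = -t^2 + 2t; which vanishes at t = 0 and t = 2.
Compare values at every candidate in [-2, 4]: P(-2) = 38/3; P(0) = 6; P(2) = 22/3; P(4) = 2/3.
Hence the absolute maximum is 38/3 at t = -2.

-2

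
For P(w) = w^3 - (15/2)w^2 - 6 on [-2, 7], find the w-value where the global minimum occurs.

5

The derivative is 3w^2 - 15w, which vanishes at w = 0 and w = 5.
Evaluating at the critical points and endpoints: P(-2) = -44; P(0) = -6; P(5) = -137/2; P(7) = -61/2.
Hence the absolute minimum is -137/2 at w = 5.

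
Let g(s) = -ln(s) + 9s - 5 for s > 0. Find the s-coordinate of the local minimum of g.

1/9

g'(s) = -1/s + 9 = 0 gives s = 1/9.
g''(s) = 1/s², which is positive for s > 0, so this is a local minimum.
g(1/9) = -1·ln(1/9) + 1 - 5 ≈ -1.8028.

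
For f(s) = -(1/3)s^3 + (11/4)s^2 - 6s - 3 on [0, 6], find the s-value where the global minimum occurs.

The derivative is -s^2 + (11/2)s - 6, which vanishes at s = 3/2 and s = 4.
Evaluating at the critical points and endpoints: f(0) = -3, f(3/2) = -111/16, f(4) = -13/3, f(6) = -12.
Hence the absolute minimum is -12 at s = 6.

6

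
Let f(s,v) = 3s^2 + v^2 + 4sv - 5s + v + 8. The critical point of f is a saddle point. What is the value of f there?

20

∂f/∂s = 6s + 4v - 5 = 0 and ∂f/∂v = 4s + 2v + 1 = 0, so (s, v) = (-7/2, 13/2).
The Hessian has f_{ss} = 6, f_{vv} = 2, f_{sv} = 4, giving D = -4 < 0, so the point is a saddle point.
f(-7/2, 13/2) = 20.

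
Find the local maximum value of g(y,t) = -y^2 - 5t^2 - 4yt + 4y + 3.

∂g/∂y = -2y - 4t + 4 = 0 and ∂g/∂t = -4y - 10t = 0, so (y, t) = (10, -4).
The Hessian has g_{yy} = -2, g_{tt} = -10, g_{yt} = -4, giving D = 4 > 0 with g_{yy} < 0, so the point is a local maximum.
g(10, -4) = 23.

23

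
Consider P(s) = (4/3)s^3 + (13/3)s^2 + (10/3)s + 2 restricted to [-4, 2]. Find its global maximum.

P'(s) = 4s^2 + (26/3)s + 10/3, which vanishes at s = -5/3 and s = -1/2.
Candidates: P(-4) = -82/3,  P(-5/3) = 187/81,  P(-1/2) = 5/4,  P(2) = 110/3.
Hence the absolute maximum is 110/3 at s = 2.

110/3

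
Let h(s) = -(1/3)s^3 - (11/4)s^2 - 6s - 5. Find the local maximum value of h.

Critical points: h'(s) = -s^2 - (11/2)s - 6 vanishes at s = -4, -3/2.
h''(s) = -2s - 11/2. h''(-4) = 5/2 > 0 ⇒ local minimum; h''(-3/2) = -5/2 < 0 ⇒ local maximum.
Thus h has its local maximum at s = -3/2, with value -17/16.

-17/16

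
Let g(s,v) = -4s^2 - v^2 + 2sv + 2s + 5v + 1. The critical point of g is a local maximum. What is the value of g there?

∂g/∂s = -8s + 2v + 2 = 0 and ∂g/∂v = 2s - 2v + 5 = 0, so (s, v) = (7/6, 11/3).
The Hessian has g_{ss} = -8, g_{vv} = -2, g_{sv} = 2, giving D = 12 > 0 with g_{ss} < 0, so the point is a local maximum.
g(7/6, 11/3) = 34/3.

34/3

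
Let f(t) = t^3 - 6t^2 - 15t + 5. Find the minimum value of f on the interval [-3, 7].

-95

The derivative is 3t^2 - 12t - 15, which vanishes at t = -1 and t = 5.
Compare values at every candidate in [-3, 7]: f(-3) = -31, f(-1) = 13, f(5) = -95, f(7) = -51.
Hence the absolute minimum is -95 at t = 5.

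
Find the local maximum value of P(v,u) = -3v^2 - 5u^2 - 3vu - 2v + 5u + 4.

∂P/∂v = -6v - 3u - 2 = 0 and ∂P/∂u = -3v - 10u + 5 = 0, so (v, u) = (-35/51, 12/17).
The Hessian has P_{vv} = -6, P_{uu} = -10, P_{vu} = -3, giving D = 51 > 0 with P_{vv} < 0, so the point is a local maximum.
P(-35/51, 12/17) = 329/51.

329/51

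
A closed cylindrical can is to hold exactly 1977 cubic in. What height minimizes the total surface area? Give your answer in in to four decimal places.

13.6031

With radius r and height h, πr²h = 1977 so h = 1977/(πr²), and S(r) = 2πr² + 2πrh = 2πr² + 2·1977/r.
S'(r) = 4πr − 2·1977/r² = 0 ⇒ r³ = 1977/(2π), so r ≈ 6.8016 and h = 2r ≈ 13.6031.
S''(r) = 4π + 4·1977/r³ > 0, so this is the minimum; S ≈ 872.0050.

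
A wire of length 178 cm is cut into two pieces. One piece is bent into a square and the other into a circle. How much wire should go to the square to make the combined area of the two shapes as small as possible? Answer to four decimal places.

Let x be the length used for the square. Square side x/4; circle radius (178−x)/(2π).
A(x) = (x/4)² + π·((178−x)/(2π))² = x²/16 + (178−x)²/(4π) for 0 ≤ x ≤ 178. A'(x) = x/8 − (178−x)/(2π) = 0 gives x = 4·178/(π+4) ≈ 99.6976.
A'' = 1/8 + 1/(2π) > 0, so this gives the minimum combined area; x ≈ 99.6976 cm to the square.

99.6976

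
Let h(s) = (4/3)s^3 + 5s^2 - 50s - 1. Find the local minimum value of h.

h'(s) = 4s^2 + 10s - 50 = 0 at s = -5, 5/2.
Since h''(s) = 8s + 10, we get h''(-5) = -30 < 0 ⇒ local maximum; h''(5/2) = 30 > 0 ⇒ local minimum.
Thus h has its local minimum at s = 5/2, with value -887/12.

-887/12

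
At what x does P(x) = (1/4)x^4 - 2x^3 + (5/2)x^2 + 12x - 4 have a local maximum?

Critical points: P'(x) = x^3 - 6x^2 + 5x + 12 vanishes at x = -1, 3, 4.
P''(x) = 3x^2 - 12x + 5. P''(-1) = 20 > 0 ⇒ local minimum; P''(3) = -4 < 0 ⇒ local maximum; P''(4) = 5 > 0 ⇒ local minimum.
So the local maximum value is P(3) = 83/4.

3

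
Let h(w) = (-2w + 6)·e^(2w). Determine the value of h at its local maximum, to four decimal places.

h'(w) = (-2)·e^(2w) + (-2w + 6)·2·e^(2w) = (-4w + 10)·e^(2w). Since e^(2w) > 0, the only critical point is w = 5/2.
h''(5/2) has the same sign as -4 < 0, so this is a local maximum.
h(5/2) = (1)·e^(5) ≈ 148.4132.

148.4132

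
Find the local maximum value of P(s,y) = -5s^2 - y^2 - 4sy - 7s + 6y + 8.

429/4

∂P/∂s = -10s - 4y - 7 = 0 and ∂P/∂y = -4s - 2y + 6 = 0, so (s, y) = (-19/2, 22).
The Hessian has P_{ss} = -10, P_{yy} = -2, P_{sy} = -4, giving D = 4 > 0 with P_{ss} < 0, so the point is a local maximum.
P(-19/2, 22) = 429/4.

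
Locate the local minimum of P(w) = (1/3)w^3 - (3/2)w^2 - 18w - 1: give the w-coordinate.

P'(w) = w^2 - 3w - 18. Setting P'(w) = 0 gives w ∈ {-3, 6}.
P''(w) = 2w - 3. P''(-3) = -9 < 0 ⇒ local maximum; P''(6) = 9 > 0 ⇒ local minimum.
Thus P has its local minimum at w = 6, with value -91.

6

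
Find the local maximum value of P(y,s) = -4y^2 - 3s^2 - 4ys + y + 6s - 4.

-5/32

∂P/∂y = -8y - 4s + 1 = 0 and ∂P/∂s = -4y - 6s + 6 = 0, so (y, s) = (-9/16, 11/8).
The Hessian has P_{yy} = -8, P_{ss} = -6, P_{ys} = -4, giving D = 32 > 0 with P_{yy} < 0, so the point is a local maximum.
P(-9/16, 11/8) = -5/32.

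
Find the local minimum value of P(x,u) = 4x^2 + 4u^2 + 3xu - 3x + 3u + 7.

∂P/∂x = 8x + 3u - 3 = 0 and ∂P/∂u = 3x + 8u + 3 = 0, so (x, u) = (3/5, -3/5).
The Hessian has P_{xx} = 8, P_{uu} = 8, P_{xu} = 3, giving D = 55 > 0 with P_{xx} > 0, so the point is a local minimum.
P(3/5, -3/5) = 26/5.

26/5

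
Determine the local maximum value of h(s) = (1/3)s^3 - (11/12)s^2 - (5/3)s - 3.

h'(s) = s^2 - (11/6)s - 5/3 = 0 at s = -2/3, 5/2.
Second-derivative test with h''(s) = 2s - 11/6: h''(-2/3) = -19/6 < 0 ⇒ local maximum; h''(5/2) = 19/6 > 0 ⇒ local minimum.
So the local maximum value is h(-2/3) = -194/81.

-194/81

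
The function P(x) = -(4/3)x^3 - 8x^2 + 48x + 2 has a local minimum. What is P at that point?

-286

P'(x) = -4x^2 - 16x + 48 = 0 at x = -6, 2.
P''(x) = -8x - 16. P''(-6) = 32 > 0 ⇒ local minimum; P''(2) = -32 < 0 ⇒ local maximum.
So the local minimum value is P(-6) = -286.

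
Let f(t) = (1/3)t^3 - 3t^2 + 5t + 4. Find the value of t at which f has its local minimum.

f'(t) = t^2 - 6t + 5 = 0 at t = 1, 5.
Since f''(t) = 2t - 6, we get f''(1) = -4 < 0 ⇒ local maximum; f''(5) = 4 > 0 ⇒ local minimum.
Thus f has its local minimum at t = 5, with value -13/3.

5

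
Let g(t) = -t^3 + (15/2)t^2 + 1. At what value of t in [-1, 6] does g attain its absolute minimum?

Differentiating, g'(t) = -3t^2 + 15t; which vanishes at t = 0 and t = 5.
Evaluating at the critical points and endpoints: g(-1) = 19/2, g(0) = 1, g(5) = 127/2, g(6) = 55.
The minimum over the interval is 1, attained at t = 0.

0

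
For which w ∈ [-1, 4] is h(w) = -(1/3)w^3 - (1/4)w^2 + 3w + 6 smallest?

The derivative is -w^2 - (1/2)w + 3, whose only zero in [-1, 4] is w = 3/2.
Evaluating at the critical points and endpoints: h(-1) = 37/12,  h(3/2) = 141/16,  h(4) = -22/3.
Hence the absolute minimum is -22/3 at w = 4.

4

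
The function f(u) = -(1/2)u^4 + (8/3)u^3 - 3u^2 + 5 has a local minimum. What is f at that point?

f'(u) = -2u^3 + 8u^2 - 6u. Setting f'(u) = 0 gives u ∈ {0, 1, 3}.
f''(u) = -6u^2 + 16u - 6. f''(0) = -6 < 0 ⇒ local maximum; f''(1) = 4 > 0 ⇒ local minimum; f''(3) = -12 < 0 ⇒ local maximum.
So the local minimum value is f(1) = 25/6.

25/6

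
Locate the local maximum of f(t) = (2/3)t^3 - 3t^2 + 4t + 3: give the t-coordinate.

1

f'(t) = 2t^2 - 6t + 4. Setting f'(t) = 0 gives t ∈ {1, 2}.
f''(t) = 4t - 6. f''(1) = -2 < 0 ⇒ local maximum; f''(2) = 2 > 0 ⇒ local minimum.
Thus f has its local maximum at t = 1, with value 14/3.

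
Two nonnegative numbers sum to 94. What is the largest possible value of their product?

2209

With x + y = 94, the product is P(x) = x(94 − x).
P'(x) = 94 − 2x = 0 gives x = 47; P'' = −2 < 0, so this is the maximum.
P = 47·47 = 2209.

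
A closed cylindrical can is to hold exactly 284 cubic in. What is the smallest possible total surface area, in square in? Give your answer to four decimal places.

239.1811

With radius r and height h, πr²h = 284 so h = 284/(πr²), and S(r) = 2πr² + 2πrh = 2πr² + 2·284/r.
S'(r) = 4πr − 2·284/r² = 0 ⇒ r³ = 284/(2π), so r ≈ 3.5622 and h = 2r ≈ 7.1243.
S''(r) = 4π + 4·284/r³ > 0, so this is the minimum; S ≈ 239.1811.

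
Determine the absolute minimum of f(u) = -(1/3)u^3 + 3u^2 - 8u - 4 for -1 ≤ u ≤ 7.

Differentiating, f'(u) = -u^2 + 6u - 8; which vanishes at u = 2 and u = 4.
Compare values at every candidate in [-1, 7]: f(-1) = 22/3; f(2) = -32/3; f(4) = -28/3; f(7) = -82/3.
So the minimum is f(7) = -82/3.

-82/3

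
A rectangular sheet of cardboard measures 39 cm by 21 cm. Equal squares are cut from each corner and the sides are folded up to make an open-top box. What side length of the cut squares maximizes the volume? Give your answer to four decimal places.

4.3653

With cut size x, the volume is V(x) = x(39 − 2x)(21 − 2x) for 0 < x < 10.5.
V'(x) = 12x^2 − 240x + 819. Setting V'(x) = 0 gives x ≈ 4.3653 (the root in (0, 10.5)).
V''(x) = 24x − 240 is negative there, so this is the maximum; V ≈ 1621.2173.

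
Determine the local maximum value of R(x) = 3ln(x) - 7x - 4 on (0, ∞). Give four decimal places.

R'(x) = 3/x − 7 = 0 gives x = 3/7.
R''(x) = -3/x², which is negative for x > 0, so this is a local maximum.
R(3/7) = 3·ln(3/7) - 3 - 4 ≈ -9.5419.

-9.5419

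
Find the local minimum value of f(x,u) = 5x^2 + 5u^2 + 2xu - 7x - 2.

-437/96

∂f/∂x = 10x + 2u - 7 = 0 and ∂f/∂u = 2x + 10u = 0, so (x, u) = (35/48, -7/48).
The Hessian has f_{xx} = 10, f_{uu} = 10, f_{xu} = 2, giving D = 96 > 0 with f_{xx} > 0, so the point is a local minimum.
f(35/48, -7/48) = -437/96.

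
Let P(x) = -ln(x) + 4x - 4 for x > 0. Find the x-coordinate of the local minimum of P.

1/4

P'(x) = -1/x + 4 = 0 gives x = 1/4.
P''(x) = 1/x², which is positive for x > 0, so this is a local minimum.
P(1/4) = -1·ln(1/4) + 1 - 4 ≈ -1.6137.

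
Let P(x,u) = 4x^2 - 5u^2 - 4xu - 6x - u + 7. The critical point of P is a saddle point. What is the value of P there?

65/12

∂P/∂x = 8x - 4u - 6 = 0 and ∂P/∂u = -4x - 10u - 1 = 0, so (x, u) = (7/12, -1/3).
The Hessian has P_{xx} = 8, P_{uu} = -10, P_{xu} = -4, giving D = -96 < 0, so the point is a saddle point.
P(7/12, -1/3) = 65/12.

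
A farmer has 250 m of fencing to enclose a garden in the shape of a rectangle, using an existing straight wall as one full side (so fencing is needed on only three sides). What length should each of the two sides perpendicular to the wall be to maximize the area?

125/2

Let the sides perpendicular to the wall have length x and the parallel side y, so 2x + y = 250 and the area is A = xy = x(250 − 2x).
A'(x) = 250 − 4x = 0 gives x = 125/2, and A''(x) = −4 < 0 confirms a maximum.
Then y = 250 − 2·125/2 = 125 and A = 15625/2.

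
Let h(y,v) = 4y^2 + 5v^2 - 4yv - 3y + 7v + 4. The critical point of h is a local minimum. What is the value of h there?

99/64

∂h/∂y = 8y - 4v - 3 = 0 and ∂h/∂v = -4y + 10v + 7 = 0, so (y, v) = (1/32, -11/16).
The Hessian has h_{yy} = 8, h_{vv} = 10, h_{yv} = -4, giving D = 64 > 0 with h_{yy} > 0, so the point is a local minimum.
h(1/32, -11/16) = 99/64.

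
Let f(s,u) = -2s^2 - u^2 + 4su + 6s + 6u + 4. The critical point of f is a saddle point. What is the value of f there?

-55/2

∂f/∂s = -4s + 4u + 6 = 0 and ∂f/∂u = 4s - 2u + 6 = 0, so (s, u) = (-9/2, -6).
The Hessian has f_{ss} = -4, f_{uu} = -2, f_{su} = 4, giving D = -8 < 0, so the point is a saddle point.
f(-9/2, -6) = -55/2.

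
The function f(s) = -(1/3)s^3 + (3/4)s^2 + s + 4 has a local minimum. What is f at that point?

f'(s) = -s^2 + (3/2)s + 1. Setting f'(s) = 0 gives s ∈ {-1/2, 2}.
Second-derivative test with f''(s) = -2s + 3/2: f''(-1/2) = 5/2 > 0 ⇒ local minimum; f''(2) = -5/2 < 0 ⇒ local maximum.
Thus f has its local minimum at s = -1/2, with value 179/48.

179/48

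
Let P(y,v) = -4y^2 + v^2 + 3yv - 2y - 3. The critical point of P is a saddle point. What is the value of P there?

-71/25

∂P/∂y = -8y + 3v - 2 = 0 and ∂P/∂v = 3y + 2v = 0, so (y, v) = (-4/25, 6/25).
The Hessian has P_{yy} = -8, P_{vv} = 2, P_{yv} = 3, giving D = -25 < 0, so the point is a saddle point.
P(-4/25, 6/25) = -71/25.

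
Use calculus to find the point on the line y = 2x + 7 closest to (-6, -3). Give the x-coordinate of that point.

-26/5

Minimize D(x)^2 = (x + 6)^2 + (2x + 10)^2.
d/dx[D^2] = 2(x + 6) + 2·2·(2x + 10) = 0 ⇒ x = -26/5.
Then y = -17/5 and the distance is √(4/5) ≈ 0.8944.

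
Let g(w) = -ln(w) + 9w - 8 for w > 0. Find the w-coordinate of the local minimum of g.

1/9

g'(w) = -1/w + 9 = 0 gives w = 1/9.
g''(w) = 1/w², which is positive for w > 0, so this is a local minimum.
g(1/9) = -1·ln(1/9) + 1 - 8 ≈ -4.8028.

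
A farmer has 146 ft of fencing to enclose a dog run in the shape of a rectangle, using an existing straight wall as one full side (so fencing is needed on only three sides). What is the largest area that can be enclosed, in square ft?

Let the sides perpendicular to the wall have length x and the parallel side y, so 2x + y = 146 and the area is A = xy = x(146 − 2x).
A'(x) = 146 − 4x = 0 gives x = 73/2, and A''(x) = −4 < 0 confirms a maximum.
Then y = 146 − 2·73/2 = 73 and A = 5329/2.

5329/2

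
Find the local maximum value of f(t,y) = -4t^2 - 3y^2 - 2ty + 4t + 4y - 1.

∂f/∂t = -8t - 2y + 4 = 0 and ∂f/∂y = -2t - 6y + 4 = 0, so (t, y) = (4/11, 6/11).
The Hessian has f_{tt} = -8, f_{yy} = -6, f_{ty} = -2, giving D = 44 > 0 with f_{tt} < 0, so the point is a local maximum.
f(4/11, 6/11) = 9/11.

9/11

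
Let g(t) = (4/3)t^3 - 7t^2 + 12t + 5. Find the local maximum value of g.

Critical points: g'(t) = 4t^2 - 14t + 12 vanishes at t = 3/2, 2.
Second-derivative test with g''(t) = 8t - 14: g''(3/2) = -2 < 0 ⇒ local maximum; g''(2) = 2 > 0 ⇒ local minimum.
The local maximum is g(3/2) = 47/4.

47/4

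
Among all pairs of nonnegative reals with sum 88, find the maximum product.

With x + y = 88, the product is P(x) = x(88 − x).
P'(x) = 88 − 2x = 0 gives x = 44; P'' = −2 < 0, so this is the maximum.
P = 44·44 = 1936.

1936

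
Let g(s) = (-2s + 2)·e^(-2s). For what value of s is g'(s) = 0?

3/2

By the product rule, g'(s) = (4s - 6)·e^(-2s). Since e^(-2s) > 0, the only critical point is s = 3/2.
g''(3/2) has the same sign as 4 > 0, so this is a local minimum.
g(3/2) = (-1)·e^(-3) ≈ -0.0498.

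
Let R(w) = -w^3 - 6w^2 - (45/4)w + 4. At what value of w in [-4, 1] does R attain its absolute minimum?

1

Differentiating, R'(w) = -3w^2 - 12w - 45/4; which vanishes at w = -5/2 and w = -3/2.
Compare values at every candidate in [-4, 1]: R(-4) = 17; R(-5/2) = 41/4; R(-3/2) = 43/4; R(1) = -57/4.
The minimum over the interval is -57/4, attained at w = 1.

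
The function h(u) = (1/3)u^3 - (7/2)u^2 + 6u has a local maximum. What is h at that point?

17/6

h'(u) = u^2 - 7u + 6 = 0 at u = 1, 6.
Second-derivative test with h''(u) = 2u - 7: h''(1) = -5 < 0 ⇒ local maximum; h''(6) = 5 > 0 ⇒ local minimum.
Thus h has its local maximum at u = 1, with value 17/6.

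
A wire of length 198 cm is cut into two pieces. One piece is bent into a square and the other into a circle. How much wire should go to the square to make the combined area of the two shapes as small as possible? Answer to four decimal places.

110.8996

Let x be the length used for the square. Square side x/4; circle radius (198−x)/(2π).
A(x) = (x/4)² + π·((198−x)/(2π))² = x²/16 + (198−x)²/(4π) for 0 ≤ x ≤ 198. A'(x) = x/8 − (198−x)/(2π) = 0 gives x = 4·198/(π+4) ≈ 110.8996.
A'' = 1/8 + 1/(2π) > 0, so this gives the minimum combined area; x ≈ 110.8996 cm to the square.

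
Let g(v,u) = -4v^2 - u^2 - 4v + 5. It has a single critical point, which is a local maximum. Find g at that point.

∂g/∂v = -8v - 4 = 0 and ∂g/∂u = -2u = 0, so (v, u) = (-1/2, 0).
The Hessian has g_{vv} = -8, g_{uu} = -2, g_{vu} = 0, giving D = 16 > 0 with g_{vv} < 0, so the point is a local maximum.
g(-1/2, 0) = 6.

6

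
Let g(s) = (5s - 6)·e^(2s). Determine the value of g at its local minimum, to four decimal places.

By the product rule, g'(s) = (10s - 7)·e^(2s). Since e^(2s) > 0, the only critical point is s = 7/10.
g''(7/10) has the same sign as 10 > 0, so this is a local minimum.
g(7/10) = (-5/2)·e^(7/5) ≈ -10.1380.

-10.1380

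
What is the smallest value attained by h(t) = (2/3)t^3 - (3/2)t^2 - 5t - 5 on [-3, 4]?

h'(t) = 2t^2 - 3t - 5, which vanishes at t = -1 and t = 5/2.
Candidates: h(-3) = -43/2, h(-1) = -13/6, h(5/2) = -395/24, h(4) = -19/3.
Hence the absolute minimum is -43/2 at t = -3.

-43/2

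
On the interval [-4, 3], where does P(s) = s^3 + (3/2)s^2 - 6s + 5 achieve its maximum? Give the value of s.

The derivative is 3s^2 + 3s - 6, which vanishes at s = -2 and s = 1.
Evaluating at the critical points and endpoints: P(-4) = -11; P(-2) = 15; P(1) = 3/2; P(3) = 55/2.
The maximum over the interval is 55/2, attained at s = 3.

3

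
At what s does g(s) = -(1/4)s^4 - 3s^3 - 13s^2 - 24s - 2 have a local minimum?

Critical points: g'(s) = -s^3 - 9s^2 - 26s - 24 vanishes at s = -4, -3, -2.
g''(s) = -3s^2 - 18s - 26. g''(-4) = -2 < 0 ⇒ local maximum; g''(-3) = 1 > 0 ⇒ local minimum; g''(-2) = -2 < 0 ⇒ local maximum.
The local minimum is g(-3) = 55/4.

-3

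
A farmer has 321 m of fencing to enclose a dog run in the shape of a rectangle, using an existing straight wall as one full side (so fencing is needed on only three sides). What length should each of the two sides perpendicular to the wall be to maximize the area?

Let the sides perpendicular to the wall have length x and the parallel side y, so 2x + y = 321 and the area is A = xy = x(321 − 2x).
A'(x) = 321 − 4x = 0 gives x = 321/4, and A''(x) = −4 < 0 confirms a maximum.
Then y = 321 − 2·321/4 = 321/2 and A = 103041/8.

321/4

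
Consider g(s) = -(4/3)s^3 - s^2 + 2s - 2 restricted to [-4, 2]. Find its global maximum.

The derivative is -4s^2 - 2s + 2, which vanishes at s = -1 and s = 1/2.
Evaluating at the critical points and endpoints: g(-4) = 178/3,  g(-1) = -11/3,  g(1/2) = -17/12,  g(2) = -38/3.
The maximum over the interval is 178/3, attained at s = -4.

178/3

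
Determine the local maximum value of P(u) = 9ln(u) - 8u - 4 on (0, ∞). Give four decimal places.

P'(u) = 9/u − 8 = 0 gives u = 9/8.
P''(u) = -9/u², which is negative for u > 0, so this is a local maximum.
P(9/8) = 9·ln(9/8) - 9 - 4 ≈ -11.9400.

-11.9400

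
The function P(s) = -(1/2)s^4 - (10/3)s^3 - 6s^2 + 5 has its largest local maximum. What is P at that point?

Critical points: P'(s) = -2s^3 - 10s^2 - 12s vanishes at s = -3, -2, 0.
P''(s) = -6s^2 - 20s - 12. P''(-3) = -6 < 0 ⇒ local maximum; P''(-2) = 4 > 0 ⇒ local minimum; P''(0) = -12 < 0 ⇒ local maximum.
The largest local maximum is P(0) = 5.

5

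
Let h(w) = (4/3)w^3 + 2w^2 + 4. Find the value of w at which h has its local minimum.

0

h'(w) = 4w^2 + 4w. Setting h'(w) = 0 gives w ∈ {-1, 0}.
Second-derivative test with h''(w) = 8w + 4: h''(-1) = -4 < 0 ⇒ local maximum; h''(0) = 4 > 0 ⇒ local minimum.
The local minimum is h(0) = 4.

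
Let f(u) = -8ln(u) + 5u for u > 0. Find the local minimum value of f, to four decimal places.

4.2400

f'(u) = -8/u + 5 = 0 gives u = 8/5.
f''(u) = 8/u², which is positive for u > 0, so this is a local minimum.
f(8/5) = -8·ln(8/5) + 8 ≈ 4.2400.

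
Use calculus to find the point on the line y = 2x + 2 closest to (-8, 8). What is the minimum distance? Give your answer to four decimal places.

Minimize D(x)^2 = (x + 8)^2 + (2x - 6)^2.
d/dx[D^2] = 2(x + 8) + 2·2·(2x - 6) = 0 ⇒ x = 4/5.
Then y = 18/5 and the distance is √(484/5) ≈ 9.8387.

9.8387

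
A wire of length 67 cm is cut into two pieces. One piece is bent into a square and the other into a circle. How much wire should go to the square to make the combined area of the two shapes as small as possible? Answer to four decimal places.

Let x be the length used for the square. Square side x/4; circle radius (67−x)/(2π).
A(x) = (x/4)² + π·((67−x)/(2π))² = x²/16 + (67−x)²/(4π) for 0 ≤ x ≤ 67. A'(x) = x/8 − (67−x)/(2π) = 0 gives x = 4·67/(π+4) ≈ 37.5266.
A'' = 1/8 + 1/(2π) > 0, so this gives the minimum combined area; x ≈ 37.5266 cm to the square.

37.5266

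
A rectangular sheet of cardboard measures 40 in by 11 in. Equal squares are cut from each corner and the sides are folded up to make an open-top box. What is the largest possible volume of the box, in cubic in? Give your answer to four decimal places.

525.0870

With cut size x, the volume is V(x) = x(40 − 2x)(11 − 2x) for 0 < x < 5.5.
V'(x) = 12x^2 − 204x + 440. Setting V'(x) = 0 gives x ≈ 2.5348 (the root in (0, 5.5)).
V''(x) = 24x − 204 is negative there, so this is the maximum; V ≈ 525.0870.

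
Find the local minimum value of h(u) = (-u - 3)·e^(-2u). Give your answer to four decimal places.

-74.2066

h'(u) = (-1)·e^(-2u) + (-u - 3)·(-2)·e^(-2u) = (2u + 5)·e^(-2u). Since e^(-2u) > 0, the only critical point is u = -5/2.
h''(-5/2) has the same sign as 2 > 0, so this is a local minimum.
h(-5/2) = (-1/2)·e^(5) ≈ -74.2066.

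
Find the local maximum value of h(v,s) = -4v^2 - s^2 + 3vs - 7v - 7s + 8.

∂h/∂v = -8v + 3s - 7 = 0 and ∂h/∂s = 3v - 2s - 7 = 0, so (v, s) = (-5, -11).
The Hessian has h_{vv} = -8, h_{ss} = -2, h_{vs} = 3, giving D = 7 > 0 with h_{vv} < 0, so the point is a local maximum.
h(-5, -11) = 64.

64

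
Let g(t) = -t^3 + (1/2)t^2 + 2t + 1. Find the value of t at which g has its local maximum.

g'(t) = -3t^2 + t + 2. Setting g'(t) = 0 gives t ∈ {-2/3, 1}.
Since g''(t) = -6t + 1, we get g''(-2/3) = 5 > 0 ⇒ local minimum; g''(1) = -5 < 0 ⇒ local maximum.
Thus g has its local maximum at t = 1, with value 5/2.

1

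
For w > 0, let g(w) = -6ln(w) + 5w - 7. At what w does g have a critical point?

g'(w) = -6/w + 5 = 0 gives w = 6/5.
g''(w) = 6/w², which is positive for w > 0, so this is a local minimum.
g(6/5) = -6·ln(6/5) + 6 - 7 ≈ -2.0939.

6/5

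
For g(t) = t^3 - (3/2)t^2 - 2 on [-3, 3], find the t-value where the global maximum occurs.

3

The derivative is 3t^2 - 3t, which vanishes at t = 0 and t = 1.
Evaluating at the critical points and endpoints: g(-3) = -85/2,  g(0) = -2,  g(1) = -5/2,  g(3) = 23/2.
The maximum over the interval is 23/2, attained at t = 3.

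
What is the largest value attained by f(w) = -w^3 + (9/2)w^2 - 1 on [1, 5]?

25/2

Differentiating, f'(w) = -3w^2 + 9w; whose only zero in [1, 5] is w = 3.
Candidates: f(1) = 5/2, f(3) = 25/2, f(5) = -27/2.
The maximum over the interval is 25/2, attained at w = 3.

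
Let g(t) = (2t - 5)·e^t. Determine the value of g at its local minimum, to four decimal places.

By the product rule, g'(t) = (2t - 3)·e^t. Since e^t > 0, the only critical point is t = 3/2.
g''(3/2) has the same sign as 2 > 0, so this is a local minimum.
g(3/2) = (-2)·e^(3/2) ≈ -8.9634.

-8.9634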